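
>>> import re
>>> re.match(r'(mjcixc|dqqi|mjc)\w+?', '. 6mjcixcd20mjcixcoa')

None

With `match`, the pattern is implicitly anchored at the beginning.
Here the pattern fails at index 0, so the call returns None.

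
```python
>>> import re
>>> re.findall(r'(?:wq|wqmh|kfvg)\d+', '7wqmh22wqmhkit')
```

['wqmh22']

`findall` yields the raw match text (1 of them) because the pattern has no groups.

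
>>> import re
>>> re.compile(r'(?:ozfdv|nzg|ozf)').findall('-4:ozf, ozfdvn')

['ozf', 'ozfdv']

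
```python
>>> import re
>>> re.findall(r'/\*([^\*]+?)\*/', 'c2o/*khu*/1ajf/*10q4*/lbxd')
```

Because there's exactly one group, `findall` drops the full match and keeps group 1 from each hit.

['khu', '10q4']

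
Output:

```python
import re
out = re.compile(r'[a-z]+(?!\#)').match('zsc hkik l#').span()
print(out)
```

The negative lookahead/lookbehind blocks any match where the forbidden context is present.
`re.match` won't scan ahead — the pattern has to work from the very first character.
The match spans [0:3] → 'zsc'.

(0, 3)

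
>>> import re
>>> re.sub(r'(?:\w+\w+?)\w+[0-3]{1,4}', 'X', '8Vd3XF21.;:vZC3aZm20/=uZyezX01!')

`sub` substitutes 'X' at each match site.

'X.;:X/=X!'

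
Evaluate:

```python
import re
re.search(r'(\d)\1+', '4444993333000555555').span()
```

(0, 4)

A backreference is literal: `\1` must see the identical characters the first group matched.
The match spans [0:4] → '4444'.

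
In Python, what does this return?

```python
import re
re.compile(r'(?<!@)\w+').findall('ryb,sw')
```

['ryb', 'sw']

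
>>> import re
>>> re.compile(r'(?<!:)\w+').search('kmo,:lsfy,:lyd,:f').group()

The negative lookahead/lookbehind blocks any match where the forbidden context is present.
The match spans [0:3] → 'kmo'.

'kmo'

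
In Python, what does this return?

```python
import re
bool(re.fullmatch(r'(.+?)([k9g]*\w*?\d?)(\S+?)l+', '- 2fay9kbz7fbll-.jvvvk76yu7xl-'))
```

False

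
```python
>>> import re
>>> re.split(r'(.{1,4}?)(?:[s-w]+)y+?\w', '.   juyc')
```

['.', '   j', '']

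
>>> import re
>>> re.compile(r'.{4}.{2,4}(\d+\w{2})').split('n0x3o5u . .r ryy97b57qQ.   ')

Because the pattern has a capturing group, `split` also inserts each captured text between the pieces.

['n0x3o5u ', '97b5', '7qQ.   ']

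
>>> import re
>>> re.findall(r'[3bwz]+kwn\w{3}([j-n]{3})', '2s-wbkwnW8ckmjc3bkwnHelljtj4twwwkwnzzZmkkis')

['kmj', 'mkk']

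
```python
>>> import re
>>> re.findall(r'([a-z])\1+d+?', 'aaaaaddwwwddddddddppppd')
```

After group 1 captures some text, `\1` only succeeds where that same text appears again.
Walking the string: at [0:6] match 'aaaaad', group 1 = 'a'; at [7:11] match 'wwwd', group 1 = 'w'; at [11:18] match 'ddddddd', group 1 = 'd'; at [18:23] match 'ppppd', group 1 = 'p'.
`findall` collects group 1 from each match (4 total).

['a', 'w', 'd', 'p']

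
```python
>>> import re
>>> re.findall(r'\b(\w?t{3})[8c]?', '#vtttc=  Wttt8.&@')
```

['vttt', 'Wttt']

Pattern: a word boundary (`\b`, zero-width); then optionally a word character, then exactly 3 of the literal 't' (captured); then optionally one of [8c].
One capturing group, so `findall` returns just the captured substring from each match — 2 in all.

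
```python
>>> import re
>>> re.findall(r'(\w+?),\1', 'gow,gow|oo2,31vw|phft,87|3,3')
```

['gow', '3']

The backreference `\1` re-matches whatever the first group consumed, character for character.
Scanning left to right: at [0:7] match 'gow,gow', group 1 = 'gow'; at [25:28] match '3,3', group 1 = '3'.
With a single group, `findall` returns only what that group captured — 2 items.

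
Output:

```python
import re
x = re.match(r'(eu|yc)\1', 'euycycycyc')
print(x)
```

A backreference is literal: `\1` must see the identical characters the first group matched.
`re.match` only tries the pattern at the start of the string.
Here the string doesn't start with a match, so the call returns None.

None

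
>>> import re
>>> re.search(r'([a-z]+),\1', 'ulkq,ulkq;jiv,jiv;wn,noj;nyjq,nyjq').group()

A backreference is literal: `\1` must see the identical characters the first group matched.
`re.search` scans for the first position where the pattern succeeds.
The match spans [0:9] → 'ulkq,ulkq'.
Captured: group 1 = 'ulkq'.

'ulkq,ulkq'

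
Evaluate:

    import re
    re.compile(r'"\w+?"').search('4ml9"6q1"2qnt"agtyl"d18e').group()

'"6q1"'

`re.search` tries every starting position until one works.
The match spans [4:9] → '"6q1"'.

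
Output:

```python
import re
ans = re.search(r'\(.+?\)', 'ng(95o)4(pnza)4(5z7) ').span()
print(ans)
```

A `+?`/`*?`/`{m,n}?` starts at its minimum and grows only as far as needed for what follows to match.
The match spans [2:7] → '(95o)'.

(2, 7)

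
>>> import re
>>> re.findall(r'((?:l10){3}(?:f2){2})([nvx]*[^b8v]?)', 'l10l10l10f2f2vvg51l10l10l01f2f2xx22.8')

[('l10l10l10f2f2', 'vvg')]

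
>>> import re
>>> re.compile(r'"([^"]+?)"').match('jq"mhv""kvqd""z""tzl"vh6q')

None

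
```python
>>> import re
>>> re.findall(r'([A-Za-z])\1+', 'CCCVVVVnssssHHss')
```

The backreference `\1` re-matches whatever the first group consumed, character for character.
`findall` collects group 1 from each match (5 total).

['C', 'V', 's', 'H', 's']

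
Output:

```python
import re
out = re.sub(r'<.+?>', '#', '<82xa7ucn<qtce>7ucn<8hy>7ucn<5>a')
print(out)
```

#7ucn#7ucn#a

Lazy quantifiers expand one character at a time until the remainder of the pattern can match.
`sub` substitutes '#' at each match site.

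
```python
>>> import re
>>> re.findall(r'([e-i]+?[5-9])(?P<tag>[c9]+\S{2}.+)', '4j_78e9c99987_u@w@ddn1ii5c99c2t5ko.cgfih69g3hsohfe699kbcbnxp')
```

[('e9', 'c99987_u@w@ddn1ii5c99c2t5ko.cgfih69g3hsohfe699kbcbnxp')]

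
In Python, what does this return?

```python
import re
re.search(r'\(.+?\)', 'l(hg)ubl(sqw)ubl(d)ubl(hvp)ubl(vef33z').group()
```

The match spans [1:5] → '(hg)'.

'(hg)'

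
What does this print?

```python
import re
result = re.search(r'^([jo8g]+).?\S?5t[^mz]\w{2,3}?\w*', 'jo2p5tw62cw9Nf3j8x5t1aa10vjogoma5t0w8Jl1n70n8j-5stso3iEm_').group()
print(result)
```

This matches anchored at the start of the string; then one or more of one of [jo8g] (captured); then optionally any character, then optionally a non-whitespace character, then the literal '5t'; then any character except [mz]; then 2 to 3 of a word character (lazy); then zero or more of a word character.
`re.search` tries every starting position until one works.
The match spans [0:46] → 'jo2p5tw62cw9Nf3j8x5t1aa10vjogoma5t0w8Jl1n70n8j'.
Captured: group 1 = 'jo'.

jo2p5tw62cw9Nf3j8x5t1aa10vjogoma5t0w8Jl1n70n8j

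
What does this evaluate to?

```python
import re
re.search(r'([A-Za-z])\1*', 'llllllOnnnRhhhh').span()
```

`\1` has to match the exact text group 1 already captured.
`re.search` tries every starting position until one works.
The match spans [0:6] → 'llllll'.
Captured: group 1 = 'l'.

(0, 6)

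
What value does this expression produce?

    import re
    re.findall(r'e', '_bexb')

['e']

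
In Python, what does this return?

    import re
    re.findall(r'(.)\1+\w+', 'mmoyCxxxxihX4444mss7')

`\1` is not a pattern — it's the concrete string captured by group 1, re-applied verbatim.
Walking the string: at [0:20] match 'mmoyCxxxxihX4444mss7', group 1 = 'm'.
One capturing group, so `findall` returns just the captured substring from the one match — 1 in all.

['m']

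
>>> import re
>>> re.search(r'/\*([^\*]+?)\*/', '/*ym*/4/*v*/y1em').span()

`re.search` tries every starting position until one works.
The match spans [0:6] → '/*ym*/'.
Captured: group 1 = 'ym'.

(0, 6)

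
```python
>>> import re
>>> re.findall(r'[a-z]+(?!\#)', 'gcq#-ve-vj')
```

['gc', 've', 'vj']

`(?!…)`/`(?<!…)` only lets a position through if the neighbouring text does NOT match; no characters are consumed.
Scanning left to right: at [0:2] → 'gc'; at [5:7] → 've'; at [8:10] → 'vj'.
`findall` yields the raw match text (3 of them) because the pattern has no groups.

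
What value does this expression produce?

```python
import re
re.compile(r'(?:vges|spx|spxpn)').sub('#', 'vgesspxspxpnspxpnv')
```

Alternation tries branches left to right and keeps the first one that lets the overall match succeed at that position.
Matches: at [0:4] → 'vges'; at [4:7] → 'spx'; at [7:10] → 'spx'; at [12:15] → 'spx'.
`sub` substitutes '#' at each match site.

'###pn#pnv'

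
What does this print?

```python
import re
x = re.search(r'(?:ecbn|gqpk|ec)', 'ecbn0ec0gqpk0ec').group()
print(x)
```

`|` is ordered: at each position the engine commits to the first alternative that works.
The match spans [0:4] → 'ecbn'.

ecbn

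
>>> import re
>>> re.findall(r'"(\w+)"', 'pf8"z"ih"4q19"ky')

Scanning left to right: at [3:6] match '"z"', group 1 = 'z'; at [8:14] match '"4q19"', group 1 = '4q19'.
One capturing group, so `findall` returns just the captured substring from each match — 2 in all.

['z', '4q19']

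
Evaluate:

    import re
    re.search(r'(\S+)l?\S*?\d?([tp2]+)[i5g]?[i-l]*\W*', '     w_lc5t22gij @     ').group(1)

'w_lc5t2'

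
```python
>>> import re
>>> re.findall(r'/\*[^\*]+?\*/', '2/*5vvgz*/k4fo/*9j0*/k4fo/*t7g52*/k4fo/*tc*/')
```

['/*5vvgz*/', '/*9j0*/', '/*t7g52*/', '/*tc*/']

Walking the string: at [1:10] → '/*5vvgz*/'; at [14:21] → '/*9j0*/'; at [25:34] → '/*t7g52*/'; at [38:44] → '/*tc*/'.
No capturing groups, so `findall` returns the 4 full match strings.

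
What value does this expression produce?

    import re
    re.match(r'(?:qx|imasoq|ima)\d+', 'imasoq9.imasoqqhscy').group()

`re.match` won't scan ahead — the pattern has to work from the very first character.
The match spans [0:7] → 'imasoq9'.

'imasoq9'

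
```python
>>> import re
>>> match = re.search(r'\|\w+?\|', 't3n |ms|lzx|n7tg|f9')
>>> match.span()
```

(4, 8)

`re.search` tries every starting position until one works.
The match spans [4:8] → '|ms|'.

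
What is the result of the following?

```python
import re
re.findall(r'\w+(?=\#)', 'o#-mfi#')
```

['o', 'mfi']

The positive lookaround only admits positions where the adjacent text matches; those characters stay outside the span.
Scanning left to right: at [0:1] → 'o'; at [3:6] → 'mfi'.
No capturing groups, so `findall` returns the 2 full match strings.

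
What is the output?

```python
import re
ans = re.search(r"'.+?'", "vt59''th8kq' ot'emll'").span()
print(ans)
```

(4, 12)

A `+?`/`*?`/`{m,n}?` starts at its minimum and grows only as far as needed for what follows to match.
Unlike `match`, `search` isn't anchored — it looks for the pattern anywhere in the string.
The match spans [4:12] → "''th8kq'".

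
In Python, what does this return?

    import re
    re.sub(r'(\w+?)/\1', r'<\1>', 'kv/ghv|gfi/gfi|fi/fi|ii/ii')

'kv/ghv|<gfi>|<fi>|<ii>'

After group 1 captures some text, `\1` only succeeds where that same text appears again.
Matches: at [7:14] → 'gfi/gfi'; at [15:20] → 'fi/fi'; at [21:26] → 'ii/ii'.
The replacement refers to a captured group, so each match is rewritten using its own captured text.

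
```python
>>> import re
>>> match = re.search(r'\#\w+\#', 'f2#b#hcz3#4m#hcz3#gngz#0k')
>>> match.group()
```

'#b#'

The match spans [2:5] → '#b#'.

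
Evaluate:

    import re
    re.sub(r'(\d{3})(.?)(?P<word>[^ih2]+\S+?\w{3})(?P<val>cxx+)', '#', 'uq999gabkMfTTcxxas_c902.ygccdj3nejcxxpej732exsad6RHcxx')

The pattern matches exactly 3 of a digit (captured); then optionally any character (captured); then one or more of any character except [ih2], then one or more of a non-whitespace character (lazy), then exactly 3 of a word character (captured as 'word'); then the literal 'cx', then one or more of the literal 'x' (captured as 'val').
With the lazy modifier that quantifier settles for the fewest repetitions that let the rest of the pattern succeed (the atoms after it are unaffected and can still be greedy).
Matches: at [2:37] → '999gabkMfTTcxxas_c902.ygccdj3nejcxx'; at [40:54] → '732exsad6RHcxx'.
`sub` substitutes '#' at each match site.

'uq#pej#'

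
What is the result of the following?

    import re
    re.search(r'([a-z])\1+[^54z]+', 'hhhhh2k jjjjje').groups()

('h',)

The backreference `\1` re-matches whatever the first group consumed, character for character.
`re.search` scans for the first position where the pattern succeeds.
The match spans [0:14] → 'hhhhh2k jjjjje'.
Captured: group 1 = 'h'.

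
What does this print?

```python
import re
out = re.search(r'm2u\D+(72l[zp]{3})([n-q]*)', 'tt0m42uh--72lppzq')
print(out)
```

The pattern matches the literal 'm2u', then one or more of a non-digit; then the literal '72l', then exactly 3 of one of [zp] (captured); then zero or more of a character in [n-q] (captured).
Unlike `match`, `search` isn't anchored — it looks for the pattern anywhere in the string.
Here no position works, so the call returns None.

None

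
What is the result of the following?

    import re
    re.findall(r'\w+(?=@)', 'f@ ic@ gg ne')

['f', 'ic']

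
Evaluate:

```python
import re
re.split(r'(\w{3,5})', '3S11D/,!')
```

Pattern: 3 to 5 of a word character (captured).
`re.split` interleaves the captured-group text with the surrounding fragments.

['', '3S11D', '/,!']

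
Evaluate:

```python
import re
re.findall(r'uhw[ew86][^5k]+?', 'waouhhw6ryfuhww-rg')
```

This matches the literal 'uhw', then one of [ew86]; then one or more of any character except [5k] (lazy).
Scanning left to right: at [11:16] → 'uhww-'.
With no groups in the pattern, `findall` gives back each whole match — 1 here.

['uhww-']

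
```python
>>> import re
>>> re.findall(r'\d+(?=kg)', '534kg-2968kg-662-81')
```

['534', '2968']

Because the assertion is zero-width, the text it checks is not consumed and won't appear in the result.
Walking the string: at [0:3] → '534'; at [6:10] → '2968'.
`findall` yields the raw match text (2 of them) because the pattern has no groups.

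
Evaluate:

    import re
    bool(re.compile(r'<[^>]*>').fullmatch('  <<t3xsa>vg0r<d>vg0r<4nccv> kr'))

`re.fullmatch` is like wrapping the pattern in `^…$` (in single-line mode).
Here the string isn't matched end-to-end, so the call returns None, and `bool(None)` is False.

False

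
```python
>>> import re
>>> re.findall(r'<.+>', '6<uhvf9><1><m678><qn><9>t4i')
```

Walking the string: at [1:24] → '<uhvf9><1><m678><qn><9>'.
No capturing groups, so `findall` returns the 1 full match string.

['<uhvf9><1><m678><qn><9>']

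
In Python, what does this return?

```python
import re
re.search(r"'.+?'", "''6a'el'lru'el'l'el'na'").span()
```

(0, 5)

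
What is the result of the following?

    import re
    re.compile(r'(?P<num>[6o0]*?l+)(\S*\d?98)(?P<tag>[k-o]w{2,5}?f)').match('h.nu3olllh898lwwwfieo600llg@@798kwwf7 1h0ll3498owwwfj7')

The pattern matches zero or more of one of [6o0] (lazy), then one or more of the literal 'l' (captured as 'num'); then zero or more of a non-whitespace character, then optionally a digit, then the literal '98' (captured); then a character in [k-o], then 2 to 5 of the literal 'w' (lazy), then the literal 'f' (captured as 'tag').
With `match`, the pattern is implicitly anchored at the beginning.
Here the pattern fails at index 0, so the call returns None.

None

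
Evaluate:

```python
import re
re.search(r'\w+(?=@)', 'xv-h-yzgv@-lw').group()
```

Because the assertion is zero-width, the text it checks is not consumed and won't appear in the result.
`re.search` scans for the first position where the pattern succeeds.
The match spans [5:9] → 'yzgv'.

'yzgv'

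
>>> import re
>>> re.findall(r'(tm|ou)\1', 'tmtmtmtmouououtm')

A backreference is literal: `\1` must see the identical characters the first group matched.
With a single group, `findall` returns only what that group captured — 3 items.

['tm', 'tm', 'ou']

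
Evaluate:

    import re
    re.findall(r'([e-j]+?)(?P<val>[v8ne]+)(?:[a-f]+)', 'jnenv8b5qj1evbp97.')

[('j', 'nenv8'), ('e', 'v')]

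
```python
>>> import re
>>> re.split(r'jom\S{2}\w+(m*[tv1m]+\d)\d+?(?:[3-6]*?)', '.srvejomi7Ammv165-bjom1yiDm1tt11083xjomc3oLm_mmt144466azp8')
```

['.srve', '16', '-b', '14', '466azp8']

This matches the literal 'jom', then exactly 2 of a non-whitespace character, then one or more of a word character; then zero or more of a literal 'm', then one or more of one of [tv1m], then a digit (captured); then one or more of a digit (lazy); then zero or more of a character in [3-6] (lazy) (non-capturing group).
Matches to split on: at [5:17] → 'jomi7Ammv165'; at [19:51] → 'jom1yiDm1tt11083xjomc3oLm_mmt144'.
`re.split` interleaves the captured-group text with the surrounding fragments.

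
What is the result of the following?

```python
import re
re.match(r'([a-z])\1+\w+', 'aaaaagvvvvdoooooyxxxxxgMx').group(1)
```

`\1` has to match the exact text group 1 already captured.
`re.match` only tries the pattern at the start of the string.
The match spans [0:25] → 'aaaaagvvvvdoooooyxxxxxgMx'.
Captured: group 1 = 'a'.

'a'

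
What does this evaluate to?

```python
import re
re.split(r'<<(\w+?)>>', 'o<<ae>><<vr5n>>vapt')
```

Matches to split on: at [1:7] → '<<ae>>'; at [7:15] → '<<vr5n>>'.
With a capturing group present, the delimiter's captured portion is kept in the result list.

['o', 'ae', '', 'vr5n', 'vapt']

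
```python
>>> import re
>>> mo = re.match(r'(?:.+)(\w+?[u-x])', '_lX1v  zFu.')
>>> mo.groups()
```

This matches one or more of any character (non-capturing group); then one or more of a word character (lazy), then a character in [u-x] (captured).
`match` is anchored at position 0; if the pattern doesn't fit there, it returns None.
The match spans [0:10] → '_lX1v  zFu'.
Captured: group 1 = 'Fu'.

('Fu',)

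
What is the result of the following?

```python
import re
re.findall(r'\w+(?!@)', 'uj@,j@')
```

['u']

`(?!…)`/`(?<!…)` only lets a position through if the neighbouring text does NOT match; no characters are consumed.
Matches: at [0:1] → 'u'.
No capturing groups, so `findall` returns the 1 full match string.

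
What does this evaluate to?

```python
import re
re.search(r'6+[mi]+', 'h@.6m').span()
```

(3, 5)

The match spans [3:5] → '6m'.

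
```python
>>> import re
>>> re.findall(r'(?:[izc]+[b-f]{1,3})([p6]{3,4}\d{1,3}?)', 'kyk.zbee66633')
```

['6663']

A non-greedy quantifier consumes as few characters as it can — just enough that the remainder of the pattern still matches from where it stops; whatever follows it matches normally.
One capturing group, so `findall` returns just the captured substring from the one match — 1 in all.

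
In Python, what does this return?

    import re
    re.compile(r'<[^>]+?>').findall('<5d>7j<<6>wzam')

['<5d>', '<<6>']

Matches: at [0:4] → '<5d>'; at [6:10] → '<<6>'.
With no groups in the pattern, `findall` gives back each whole match — 2 here.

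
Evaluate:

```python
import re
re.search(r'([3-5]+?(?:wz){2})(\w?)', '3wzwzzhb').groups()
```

('3wzwz', 'z')

The match spans [0:6] → '3wzwzz'.
Captured: group 1 = '3wzwz', group 2 = 'z'.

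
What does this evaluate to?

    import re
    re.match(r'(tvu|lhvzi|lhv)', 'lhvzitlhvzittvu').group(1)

'lhvzi'

Alternation isn't longest-match — the leftmost alternative that fits at this position is chosen.
`match` is anchored at position 0; if the pattern doesn't fit there, it returns None.
The match spans [0:5] → 'lhvzi'.
Captured: group 1 = 'lhvzi'.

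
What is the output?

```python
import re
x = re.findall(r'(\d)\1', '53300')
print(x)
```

`\1` is not a pattern — it's the concrete string captured by group 1, re-applied verbatim.
Walking the string: at [1:3] match '33', group 1 = '3'; at [3:5] match '00', group 1 = '0'.
Because there's exactly one group, `findall` drops the full match and keeps group 1 from each hit.

['3', '0']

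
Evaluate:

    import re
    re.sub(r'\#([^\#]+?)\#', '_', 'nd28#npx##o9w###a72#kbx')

'nd28__#_kbx'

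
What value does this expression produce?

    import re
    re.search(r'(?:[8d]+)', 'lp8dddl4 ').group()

Pattern: one or more of one of [8d] (non-capturing group).
`re.search` tries every starting position until one works.
The match spans [2:6] → '8ddd'.

'8ddd'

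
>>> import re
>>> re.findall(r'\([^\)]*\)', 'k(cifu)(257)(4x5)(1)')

Matches: at [1:7] → '(cifu)'; at [7:12] → '(257)'; at [12:17] → '(4x5)'; at [17:20] → '(1)'.
Since nothing is captured, `findall` lists the 4 matched substrings directly.

['(cifu)', '(257)', '(4x5)', '(1)']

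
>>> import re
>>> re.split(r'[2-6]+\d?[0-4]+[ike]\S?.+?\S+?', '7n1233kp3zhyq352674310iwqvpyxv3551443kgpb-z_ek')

['7n1', 'hyq', 'pyxv', '-z_ek']

The `?` after the quantifier makes it lazy — it takes as little as possible before letting the rest of the pattern try.
`split` removes every match and returns the 4 fragments in between.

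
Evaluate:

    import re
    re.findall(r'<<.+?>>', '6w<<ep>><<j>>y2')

['<<ep>>', '<<j>>']

Because the quantifier is non-greedy, it stops expanding at the earliest point where the rest of the pattern can succeed.
Scanning left to right: at [2:8] → '<<ep>>'; at [8:13] → '<<j>>'.
No capturing groups, so `findall` returns the 2 full match strings.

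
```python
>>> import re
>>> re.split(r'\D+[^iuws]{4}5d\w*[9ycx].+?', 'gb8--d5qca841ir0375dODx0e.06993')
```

A `+?`/`*?`/`{m,n}?` starts at its minimum and grows only as far as needed for what follows to match.
Splitting on the pattern gives 2 pieces.

['gb8--d5qca841', 'e.06993']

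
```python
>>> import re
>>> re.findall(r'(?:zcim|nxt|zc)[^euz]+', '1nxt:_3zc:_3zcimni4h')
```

Matches: at [1:7] → 'nxt:_3'; at [7:12] → 'zc:_3'; at [12:20] → 'zcimni4h'.
Since nothing is captured, `findall` lists the 3 matched substrings directly.

['nxt:_3', 'zc:_3', 'zcimni4h']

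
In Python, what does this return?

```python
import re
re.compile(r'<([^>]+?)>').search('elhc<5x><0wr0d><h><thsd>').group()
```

The match spans [4:8] → '<5x>'.

'<5x>'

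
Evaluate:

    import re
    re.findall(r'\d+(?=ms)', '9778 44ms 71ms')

['44', '71']

The positive lookaround only admits positions where the adjacent text matches; those characters stay outside the span.
Scanning left to right: at [5:7] → '44'; at [10:12] → '71'.
Since nothing is captured, `findall` lists the 2 matched substrings directly.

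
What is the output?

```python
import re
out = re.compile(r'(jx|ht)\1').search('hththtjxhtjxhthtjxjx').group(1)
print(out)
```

A backreference is literal: `\1` must see the identical characters the first group matched.
`search` walks the string left to right and returns the first match it finds.
The match spans [0:4] → 'htht'.
Captured: group 1 = 'ht'.

ht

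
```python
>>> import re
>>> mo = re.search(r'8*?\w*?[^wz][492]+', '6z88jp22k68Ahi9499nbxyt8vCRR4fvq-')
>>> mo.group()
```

The match spans [0:8] → '6z88jp22'.

'6z88jp22'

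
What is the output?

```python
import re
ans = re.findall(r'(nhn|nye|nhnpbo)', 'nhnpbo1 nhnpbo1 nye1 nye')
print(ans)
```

['nhn', 'nhn', 'nye', 'nye']

Alternation isn't longest-match — the leftmost alternative that fits at this position is chosen.
Matches: at [0:3] match 'nhn', group 1 = 'nhn'; at [8:11] match 'nhn', group 1 = 'nhn'; at [16:19] match 'nye', group 1 = 'nye'; at [21:24] match 'nye', group 1 = 'nye'.
Because there's exactly one group, `findall` drops the full match and keeps group 1 from each hit.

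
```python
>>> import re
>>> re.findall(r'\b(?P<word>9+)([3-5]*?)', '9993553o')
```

[('999', '')]

The pattern matches a word boundary (`\b`, zero-width); then one or more of a literal '9' (captured as 'word'); then zero or more of a character in [3-5] (lazy) (captured).
Walking the string: at [0:3] match '999', groups = ('999', '').
2 groups means the one result is a tuple of 2 captured strings — 1 here.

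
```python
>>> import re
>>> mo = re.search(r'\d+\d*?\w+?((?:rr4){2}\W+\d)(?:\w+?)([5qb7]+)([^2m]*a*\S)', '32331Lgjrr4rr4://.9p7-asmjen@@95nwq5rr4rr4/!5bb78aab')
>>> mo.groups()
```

('rr4rr4://.9', '7', '-asm')

The match spans [0:25] → '32331Lgjrr4rr4://.9p7-asm'.
Captured: group 1 = 'rr4rr4://.9', group 2 = '7', group 3 = '-asm'.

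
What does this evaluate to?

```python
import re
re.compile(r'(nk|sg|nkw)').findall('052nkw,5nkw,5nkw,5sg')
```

['nk', 'nk', 'nk', 'sg']

Branches in `(...|...)` are attempted left-to-right; the first branch that allows the whole pattern to succeed is taken.
One capturing group, so `findall` returns just the captured substring from each match — 4 in all.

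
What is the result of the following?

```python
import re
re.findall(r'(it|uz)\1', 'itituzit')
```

`\1` is not a pattern — it's the concrete string captured by group 1, re-applied verbatim.
Scanning left to right: at [0:4] match 'itit', group 1 = 'it'.
One capturing group, so `findall` returns just the captured substring from the one match — 1 in all.

['it']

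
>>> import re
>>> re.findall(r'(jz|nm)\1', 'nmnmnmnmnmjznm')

['nm', 'nm']

A backreference is literal: `\1` must see the identical characters the first group matched.
Walking the string: at [0:4] match 'nmnm', group 1 = 'nm'; at [4:8] match 'nmnm', group 1 = 'nm'.
`findall` collects group 1 from each match (2 total).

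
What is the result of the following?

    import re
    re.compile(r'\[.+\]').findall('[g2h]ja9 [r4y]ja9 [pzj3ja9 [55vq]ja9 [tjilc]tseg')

`findall` yields the raw match text (1 of them) because the pattern has no groups.

['[g2h]ja9 [r4y]ja9 [pzj3ja9 [55vq]ja9 [tjilc]']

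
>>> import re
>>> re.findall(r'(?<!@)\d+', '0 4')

['0', '4']

The negative lookahead/lookbehind blocks any match where the forbidden context is present.
With no groups in the pattern, `findall` gives back each whole match — 2 here.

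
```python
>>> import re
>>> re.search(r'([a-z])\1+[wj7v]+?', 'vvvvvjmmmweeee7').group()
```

'vvvvvj'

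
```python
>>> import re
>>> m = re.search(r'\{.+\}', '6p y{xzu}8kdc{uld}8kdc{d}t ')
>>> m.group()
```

`search` walks the string left to right and returns the first match it finds.
The match spans [4:25] → '{xzu}8kdc{uld}8kdc{d}'.

'{xzu}8kdc{uld}8kdc{d}'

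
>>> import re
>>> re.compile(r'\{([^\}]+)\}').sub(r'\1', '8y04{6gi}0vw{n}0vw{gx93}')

'8y046gi0vwn0vwgx93'

The replacement refers to a captured group, so each match is rewritten using its own captured text.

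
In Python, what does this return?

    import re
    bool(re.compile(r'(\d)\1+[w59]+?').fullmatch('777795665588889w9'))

`re.fullmatch` requires the pattern to consume the entire string.
Here there's no way to consume every character, so the call returns None, and `bool(None)` is False.

False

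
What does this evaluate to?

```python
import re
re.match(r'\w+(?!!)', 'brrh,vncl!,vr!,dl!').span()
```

`re.match` won't scan ahead — the pattern has to work from the very first character.
The match spans [0:4] → 'brrh'.

(0, 4)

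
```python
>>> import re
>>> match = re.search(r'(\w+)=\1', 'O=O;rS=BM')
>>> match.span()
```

(0, 3)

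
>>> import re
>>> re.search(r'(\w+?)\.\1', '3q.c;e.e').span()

(5, 8)

`\1` is not a pattern — it's the concrete string captured by group 1, re-applied verbatim.
`re.search` tries every starting position until one works.
The match spans [5:8] → 'e.e'.
Captured: group 1 = 'e'.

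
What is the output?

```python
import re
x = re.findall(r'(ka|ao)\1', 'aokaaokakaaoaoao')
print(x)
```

['ka', 'ao']

`\1` has to match the exact text group 1 already captured.
With a single group, `findall` returns only what that group captured — 2 items.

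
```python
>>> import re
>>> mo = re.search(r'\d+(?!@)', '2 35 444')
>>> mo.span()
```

(0, 1)

`(?!…)`/`(?<!…)` only lets a position through if the neighbouring text does NOT match; no characters are consumed.
Unlike `match`, `search` isn't anchored — it looks for the pattern anywhere in the string.
The match spans [0:1] → '2'.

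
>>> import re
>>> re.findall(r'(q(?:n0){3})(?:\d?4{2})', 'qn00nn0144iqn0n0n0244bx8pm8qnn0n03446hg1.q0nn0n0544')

['qn0n0n0']

This matches the literal 'q', then the literal 'n0' repeated 3 times (captured); then optionally a digit, then exactly 2 of a literal '4' (non-capturing group).
With a single group, `findall` returns only what that group captured — 1 item.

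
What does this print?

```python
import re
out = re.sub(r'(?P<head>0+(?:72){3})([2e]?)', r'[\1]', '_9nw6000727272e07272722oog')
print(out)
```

This matches one or more of a literal '0', then the literal '72' repeated 3 times (captured as 'head'); then optionally one of [2e] (captured).
Matches: at [5:15] → '000727272e'; at [15:23] → '07272722'.
Each match is replaced using the text its own group 1 captured.

_9nw6[000727272][0727272]oog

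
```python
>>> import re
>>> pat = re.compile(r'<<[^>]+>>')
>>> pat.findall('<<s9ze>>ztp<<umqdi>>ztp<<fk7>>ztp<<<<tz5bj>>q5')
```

['<<s9ze>>', '<<umqdi>>', '<<fk7>>', '<<<<tz5bj>>']

Walking the string: at [0:8] → '<<s9ze>>'; at [11:20] → '<<umqdi>>'; at [23:30] → '<<fk7>>'; at [33:44] → '<<<<tz5bj>>'.
With no groups in the pattern, `findall` gives back each whole match — 4 here.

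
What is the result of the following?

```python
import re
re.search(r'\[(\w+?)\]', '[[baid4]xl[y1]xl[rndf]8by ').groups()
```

('baid4',)

The match spans [1:8] → '[baid4]'.
Captured: group 1 = 'baid4'.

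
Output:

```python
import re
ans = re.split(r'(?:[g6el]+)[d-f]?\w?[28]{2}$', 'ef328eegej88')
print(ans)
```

['ef328', '']

Pattern: one or more of one of [g6el] (non-capturing group); then optionally a character in [d-f]; then optionally a word character, then exactly 2 of one of [28]; then anchored at the end.
Matches to split on: at [5:12] → 'eegej88'.
Splitting on the pattern gives 2 pieces.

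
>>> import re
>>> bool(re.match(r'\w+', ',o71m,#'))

False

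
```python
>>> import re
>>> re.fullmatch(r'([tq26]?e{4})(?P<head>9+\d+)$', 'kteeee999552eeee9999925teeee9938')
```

This matches optionally one of [tq26], then exactly 4 of a literal 'e' (captured); then one or more of a literal '9', then one or more of a digit (captured as 'head'); then anchored at the end.
`re.fullmatch` is like wrapping the pattern in `^…$` (in single-line mode).
Here the string isn't matched end-to-end, so the call returns None.

None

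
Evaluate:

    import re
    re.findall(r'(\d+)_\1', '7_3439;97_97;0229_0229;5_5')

['97', '0229', '5']

After group 1 captures some text, `\1` only succeeds where that same text appears again.
With a single group, `findall` returns only what that group captured — 3 items.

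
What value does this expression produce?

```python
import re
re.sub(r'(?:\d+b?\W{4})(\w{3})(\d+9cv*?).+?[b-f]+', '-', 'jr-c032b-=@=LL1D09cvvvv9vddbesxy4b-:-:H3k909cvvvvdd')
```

'jr-c032b-=@=LL1D09cvvvv9vddbesxy-'

Every occurrence is swapped for '-'.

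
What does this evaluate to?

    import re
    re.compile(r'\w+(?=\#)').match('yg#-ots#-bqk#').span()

`re.match` won't scan ahead — the pattern has to work from the very first character.
The match spans [0:2] → 'yg'.

(0, 2)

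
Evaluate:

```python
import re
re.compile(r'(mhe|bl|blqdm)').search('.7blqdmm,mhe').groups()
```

('bl',)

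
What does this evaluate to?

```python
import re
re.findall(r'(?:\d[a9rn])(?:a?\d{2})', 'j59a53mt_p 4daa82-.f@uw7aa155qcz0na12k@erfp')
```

['59a53', '7aa15', '0na12']

No capturing groups, so `findall` returns the 3 full match strings.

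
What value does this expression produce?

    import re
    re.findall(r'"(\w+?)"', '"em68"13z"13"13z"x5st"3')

With a single group, `findall` returns only what that group captured — 3 items.

['em68', '13', 'x5st']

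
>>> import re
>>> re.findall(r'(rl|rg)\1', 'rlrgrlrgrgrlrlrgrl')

['rg', 'rl']

`\1` is not a pattern — it's the concrete string captured by group 1, re-applied verbatim.
Scanning left to right: at [6:10] match 'rgrg', group 1 = 'rg'; at [10:14] match 'rlrl', group 1 = 'rl'.
One capturing group, so `findall` returns just the captured substring from each match — 2 in all.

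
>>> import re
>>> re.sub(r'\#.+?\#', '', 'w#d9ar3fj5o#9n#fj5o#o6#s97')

'w9no6#s97'

With the lazy modifier that quantifier settles for the fewest repetitions that let the rest of the pattern succeed (the atoms after it are unaffected and can still be greedy).
Every occurrence is swapped for ''.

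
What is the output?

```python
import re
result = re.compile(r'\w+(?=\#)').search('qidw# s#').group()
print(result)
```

Lookahead/lookbehind check context without consuming it, so the matched span excludes the asserted characters.
`re.search` tries every starting position until one works.
The match spans [0:4] → 'qidw'.

qidw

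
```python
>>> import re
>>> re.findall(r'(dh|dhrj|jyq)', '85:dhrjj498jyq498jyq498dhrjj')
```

The regex engine tests alternatives in the order written; an earlier branch that matches wins even if a later one would match more.
Matches: at [3:5] match 'dh', group 1 = 'dh'; at [11:14] match 'jyq', group 1 = 'jyq'; at [17:20] match 'jyq', group 1 = 'jyq'; at [23:25] match 'dh', group 1 = 'dh'.
One capturing group, so `findall` returns just the captured substring from each match — 4 in all.

['dh', 'jyq', 'jyq', 'dh']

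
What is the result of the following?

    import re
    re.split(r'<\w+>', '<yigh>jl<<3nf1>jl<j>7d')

['', 'jl<', 'jl', '7d']

Matches to split on: at [0:6] → '<yigh>'; at [9:15] → '<3nf1>'; at [17:20] → '<j>'.
`split` removes every match and returns the 4 fragments in between.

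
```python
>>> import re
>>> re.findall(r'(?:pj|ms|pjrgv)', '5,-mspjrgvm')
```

['ms', 'pj']

Alternation tries branches left to right and keeps the first one that lets the overall match succeed at that position.
Matches: at [3:5] → 'ms'; at [5:7] → 'pj'.
With no groups in the pattern, `findall` gives back each whole match — 2 here.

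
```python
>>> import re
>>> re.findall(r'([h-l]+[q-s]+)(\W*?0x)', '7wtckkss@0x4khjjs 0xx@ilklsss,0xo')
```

Pattern: one or more of a character in [h-l], then one or more of a character in [q-s] (captured); then zero or more of a non-word character (lazy), then the literal '0x' (captured).
Matches: at [4:11] match 'kkss@0x', groups = ('kkss', '@0x'); at [12:20] match 'khjjs 0x', groups = ('khjjs', ' 0x'); at [22:32] match 'ilklsss,0x', groups = ('ilklsss', ',0x').
Multiple groups make `findall` return tuples — one 2-tuple for each match.

[('kkss', '@0x'), ('khjjs', ' 0x'), ('ilklsss', ',0x')]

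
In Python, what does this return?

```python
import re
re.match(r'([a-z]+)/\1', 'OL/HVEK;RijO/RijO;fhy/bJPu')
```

None

`\1` has to match the exact text group 1 already captured.
`re.match` only tries the pattern at the start of the string.
Here the pattern fails at index 0, so the call returns None.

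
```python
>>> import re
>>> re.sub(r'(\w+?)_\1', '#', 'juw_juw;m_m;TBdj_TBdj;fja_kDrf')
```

After group 1 captures some text, `\1` only succeeds where that same text appears again.
`sub` substitutes '#' at each match site.

'#;#;#;fja_kDrf'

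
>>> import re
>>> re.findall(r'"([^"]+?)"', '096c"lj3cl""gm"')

['lj3cl', 'gm']

Walking the string: at [4:11] match '"lj3cl"', group 1 = 'lj3cl'; at [11:15] match '"gm"', group 1 = 'gm'.
`findall` collects group 1 from each match (2 total).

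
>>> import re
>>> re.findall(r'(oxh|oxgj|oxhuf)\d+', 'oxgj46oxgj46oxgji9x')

['oxgj', 'oxgj']

With a single group, `findall` returns only what that group captured — 2 items.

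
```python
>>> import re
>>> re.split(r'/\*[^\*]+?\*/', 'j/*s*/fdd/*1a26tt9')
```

Matches to split on: at [1:6] → '/*s*/'.
Splitting on the pattern gives 2 pieces.

['j', 'fdd/*1a26tt9']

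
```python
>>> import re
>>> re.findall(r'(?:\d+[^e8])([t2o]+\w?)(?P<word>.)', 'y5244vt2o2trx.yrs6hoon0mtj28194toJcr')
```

[('t2o2tr', 'x'), ('oon', '0'), ('oJ', 'c')]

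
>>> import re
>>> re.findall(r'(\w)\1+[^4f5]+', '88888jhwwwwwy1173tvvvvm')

['8']

`\1` is not a pattern — it's the concrete string captured by group 1, re-applied verbatim.
One capturing group, so `findall` returns just the captured substring from the one match — 1 in all.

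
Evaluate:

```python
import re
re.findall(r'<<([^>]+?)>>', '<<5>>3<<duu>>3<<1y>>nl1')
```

['5', 'duu', '1y']

One capturing group, so `findall` returns just the captured substring from each match — 3 in all.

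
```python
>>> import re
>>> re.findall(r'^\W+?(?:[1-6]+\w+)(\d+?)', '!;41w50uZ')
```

['0']

The pattern matches anchored at the start of the string; then one or more of a non-word character (lazy); then one or more of a character in [1-6], then one or more of a word character (non-capturing group); then one or more of a digit (lazy) (captured).
Because there's exactly one group, `findall` drops the full match and keeps group 1 from the one hit.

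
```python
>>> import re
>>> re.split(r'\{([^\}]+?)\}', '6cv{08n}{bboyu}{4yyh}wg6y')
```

['6cv', '08n', '', 'bboyu', '', '4yyh', 'wg6y']

Because the pattern has a capturing group, `split` also inserts each captured text between the pieces.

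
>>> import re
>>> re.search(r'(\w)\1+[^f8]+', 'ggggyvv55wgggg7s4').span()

A backreference is literal: `\1` must see the identical characters the first group matched.
`re.search` scans for the first position where the pattern succeeds.
The match spans [0:17] → 'ggggyvv55wgggg7s4'.
Captured: group 1 = 'g'.

(0, 17)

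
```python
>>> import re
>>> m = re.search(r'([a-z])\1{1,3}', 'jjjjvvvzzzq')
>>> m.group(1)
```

The match spans [0:4] → 'jjjj'.
Captured: group 1 = 'j'.

'j'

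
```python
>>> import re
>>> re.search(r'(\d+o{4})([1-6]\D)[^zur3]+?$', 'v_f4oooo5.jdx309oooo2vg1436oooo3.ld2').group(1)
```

'1436oooo'

This matches one or more of a digit, then exactly 4 of a literal 'o' (captured); then a character in [1-6], then a non-digit (captured); then one or more of any character except [zur3] (lazy); then anchored at the end.
`re.search` scans for the first position where the pattern succeeds.
The match spans [23:36] → '1436oooo3.ld2'.
Captured: group 1 = '1436oooo', group 2 = '3.'.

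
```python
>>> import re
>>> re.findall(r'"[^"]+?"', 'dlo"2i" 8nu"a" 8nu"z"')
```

['"2i"', '"a"', '"z"']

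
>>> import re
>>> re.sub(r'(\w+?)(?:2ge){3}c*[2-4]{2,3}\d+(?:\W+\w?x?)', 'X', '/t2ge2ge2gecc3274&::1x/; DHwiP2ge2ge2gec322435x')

This matches one or more of a word character (lazy) (captured); then the literal '2ge' repeated 3 times, then zero or more of the literal 'c'; then 2 to 3 of a character in [2-4], then one or more of a digit; then one or more of a non-word character, then optionally a word character, then optionally the literal 'x' (non-capturing group).
Matches: at [1:22] → 't2ge2ge2gecc3274&::1x'.
Each match is replaced by 'X'.

'/X/; DHwiP2ge2ge2gec322435x'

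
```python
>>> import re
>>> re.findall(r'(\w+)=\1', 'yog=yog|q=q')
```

['yog', 'q']

`\1` is not a pattern — it's the concrete string captured by group 1, re-applied verbatim.
With a single group, `findall` returns only what that group captured — 2 items.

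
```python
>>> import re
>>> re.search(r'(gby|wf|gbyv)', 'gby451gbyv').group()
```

The match spans [0:3] → 'gby'.

'gby'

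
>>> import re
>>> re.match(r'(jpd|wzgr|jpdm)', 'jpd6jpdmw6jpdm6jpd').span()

(0, 3)

`re.match` won't scan ahead — the pattern has to work from the very first character.
The match spans [0:3] → 'jpd'.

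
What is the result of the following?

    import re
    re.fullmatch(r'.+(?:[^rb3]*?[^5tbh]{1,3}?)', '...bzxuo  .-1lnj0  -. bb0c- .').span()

(0, 29)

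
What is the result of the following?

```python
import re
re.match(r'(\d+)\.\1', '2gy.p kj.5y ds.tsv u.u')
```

`\1` has to match the exact text group 1 already captured.
With `match`, the pattern is implicitly anchored at the beginning.
Here the pattern fails at index 0, so the call returns None.

None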